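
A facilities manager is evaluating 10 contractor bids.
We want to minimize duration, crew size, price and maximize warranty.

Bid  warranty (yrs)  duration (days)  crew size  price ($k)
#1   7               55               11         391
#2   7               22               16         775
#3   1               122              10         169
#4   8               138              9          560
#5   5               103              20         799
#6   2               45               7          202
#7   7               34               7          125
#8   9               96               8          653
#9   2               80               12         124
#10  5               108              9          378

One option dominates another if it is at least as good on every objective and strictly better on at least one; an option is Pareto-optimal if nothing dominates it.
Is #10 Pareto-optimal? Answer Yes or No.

#7 vs #10: warranty 7≥5, duration 34≤108, crew size 7≤9, price 125≤378 — #7 is at least as good on every objective and strictly better on at least one, so #7 dominates #10.

No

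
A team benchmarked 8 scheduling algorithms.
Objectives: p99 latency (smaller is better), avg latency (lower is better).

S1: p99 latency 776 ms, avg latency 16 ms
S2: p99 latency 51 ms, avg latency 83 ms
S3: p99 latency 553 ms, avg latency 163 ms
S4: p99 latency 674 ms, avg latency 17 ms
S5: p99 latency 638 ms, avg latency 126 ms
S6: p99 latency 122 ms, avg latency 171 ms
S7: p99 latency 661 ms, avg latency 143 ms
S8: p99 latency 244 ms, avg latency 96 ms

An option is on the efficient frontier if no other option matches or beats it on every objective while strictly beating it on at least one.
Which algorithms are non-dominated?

S1, S2, S4

S1: not dominated (best avg latency).
S2: not dominated (best p99 latency).
S3: dominated by S2 (p99 latency 51≤553, avg latency 83≤163).
S4: not dominated.
S5: dominated by S2 (p99 latency 51≤638, avg latency 83≤126).
S6: dominated by S2 (p99 latency 51≤122, avg latency 83≤171).
S7: dominated by S2 (p99 latency 51≤661, avg latency 83≤143).
S8: dominated by S2 (p99 latency 51≤244, avg latency 83≤96).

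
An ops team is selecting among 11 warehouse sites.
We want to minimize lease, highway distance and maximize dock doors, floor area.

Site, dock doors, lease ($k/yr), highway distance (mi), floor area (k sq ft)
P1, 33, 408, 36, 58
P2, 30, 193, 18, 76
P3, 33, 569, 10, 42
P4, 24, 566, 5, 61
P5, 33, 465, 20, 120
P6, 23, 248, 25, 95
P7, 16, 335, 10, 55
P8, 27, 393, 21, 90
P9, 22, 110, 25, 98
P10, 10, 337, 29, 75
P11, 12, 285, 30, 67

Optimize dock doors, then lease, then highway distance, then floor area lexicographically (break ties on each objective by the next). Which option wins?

First maximize dock doors: best is 33, kept {P1, P3, P5}.
Then minimize lease: best is 408, kept {P1}.

P1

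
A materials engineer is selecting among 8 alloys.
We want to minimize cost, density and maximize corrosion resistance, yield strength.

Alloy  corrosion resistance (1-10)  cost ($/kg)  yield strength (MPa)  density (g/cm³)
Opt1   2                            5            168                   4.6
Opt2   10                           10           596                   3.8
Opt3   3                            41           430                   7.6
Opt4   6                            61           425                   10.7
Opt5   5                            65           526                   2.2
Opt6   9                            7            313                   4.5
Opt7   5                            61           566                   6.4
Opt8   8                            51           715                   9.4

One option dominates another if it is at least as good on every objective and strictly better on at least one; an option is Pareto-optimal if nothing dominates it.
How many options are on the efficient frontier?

5

Opt1: not dominated (best cost).
Opt2: not dominated (best corrosion resistance).
Opt3: dominated by Opt2 (corrosion resistance 10≥3, cost 10≤41, yield strength 596≥430, density 3.8≤7.6).
Opt4: dominated by Opt2 (corrosion resistance 10≥6, cost 10≤61, yield strength 596≥425, density 3.8≤10.7).
Opt5: not dominated (best density).
Opt6: not dominated.
Opt7: dominated by Opt2 (corrosion resistance 10≥5, cost 10≤61, yield strength 596≥566, density 3.8≤6.4).
Opt8: not dominated (best yield strength).
Pareto-optimal: Opt1, Opt2, Opt5, Opt6, Opt8 → 5.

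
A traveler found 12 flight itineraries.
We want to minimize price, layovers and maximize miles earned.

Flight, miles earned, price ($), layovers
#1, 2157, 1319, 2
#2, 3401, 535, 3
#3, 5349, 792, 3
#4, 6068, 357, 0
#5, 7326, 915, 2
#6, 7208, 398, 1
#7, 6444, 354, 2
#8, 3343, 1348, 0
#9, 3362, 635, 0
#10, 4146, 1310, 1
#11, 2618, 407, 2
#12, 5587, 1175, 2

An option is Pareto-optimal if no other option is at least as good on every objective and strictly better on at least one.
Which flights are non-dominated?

#4, #5, #6, #7

#1: dominated by #4 (miles earned 6068≥2157, price 357≤1319, layovers 0≤2).
#2: dominated by #4 (miles earned 6068≥3401, price 357≤535, layovers 0≤3).
#3: dominated by #4 (miles earned 6068≥5349, price 357≤792, layovers 0≤3).
#4: not dominated.
#5: not dominated (best miles earned).
#6: not dominated.
#7: not dominated (best price).
#8: dominated by #4 (miles earned 6068≥3343, price 357≤1348, layovers 0≤0).
#9: dominated by #4 (miles earned 6068≥3362, price 357≤635, layovers 0≤0).
#10: dominated by #4 (miles earned 6068≥4146, price 357≤1310, layovers 0≤1).
#11: dominated by #4 (miles earned 6068≥2618, price 357≤407, layovers 0≤2).
#12: dominated by #4 (miles earned 6068≥5587, price 357≤1175, layovers 0≤2).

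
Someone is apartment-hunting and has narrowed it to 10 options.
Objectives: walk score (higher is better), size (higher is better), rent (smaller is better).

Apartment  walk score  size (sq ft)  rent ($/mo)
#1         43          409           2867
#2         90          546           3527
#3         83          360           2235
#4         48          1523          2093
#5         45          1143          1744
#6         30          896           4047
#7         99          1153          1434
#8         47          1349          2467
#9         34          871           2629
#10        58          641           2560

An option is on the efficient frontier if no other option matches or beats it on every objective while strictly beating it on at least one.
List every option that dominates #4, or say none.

#1: worse on walk score (43 vs 48).
#2: worse on size (546 vs 1523).
#3: worse on size (360 vs 1523).
#5: worse on walk score (45 vs 48).
#6: worse on walk score (30 vs 48).
#7: worse on size (1153 vs 1523).
#8: worse on walk score (47 vs 48).
#9: worse on walk score (34 vs 48).
#10: worse on size (641 vs 1523).
No option dominates #4.

none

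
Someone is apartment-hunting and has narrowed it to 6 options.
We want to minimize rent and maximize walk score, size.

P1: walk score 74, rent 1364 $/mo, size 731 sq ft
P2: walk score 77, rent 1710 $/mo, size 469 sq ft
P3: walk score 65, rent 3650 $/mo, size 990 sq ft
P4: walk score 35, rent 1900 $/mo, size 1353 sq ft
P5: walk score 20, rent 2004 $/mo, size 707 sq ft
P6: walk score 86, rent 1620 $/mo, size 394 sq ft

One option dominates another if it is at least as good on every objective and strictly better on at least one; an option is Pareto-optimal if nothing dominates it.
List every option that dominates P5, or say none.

P1, P4

P1: walk score 74≥20, rent 1364≤2004, size 731≥707 — dominates P5.
P4: walk score 35≥20, rent 1900≤2004, size 1353≥707 — dominates P5.
Others (P2, P3, P6) are each worse than P5 on at least one objective.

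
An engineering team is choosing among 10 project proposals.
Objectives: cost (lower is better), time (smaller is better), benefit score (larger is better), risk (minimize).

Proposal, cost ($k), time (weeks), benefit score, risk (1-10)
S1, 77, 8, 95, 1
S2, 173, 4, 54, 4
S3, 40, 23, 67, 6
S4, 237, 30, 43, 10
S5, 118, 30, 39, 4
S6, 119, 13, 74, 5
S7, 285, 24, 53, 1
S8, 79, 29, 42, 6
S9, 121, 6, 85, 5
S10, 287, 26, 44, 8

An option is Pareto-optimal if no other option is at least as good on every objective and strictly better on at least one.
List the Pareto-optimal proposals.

S1, S2, S3, S9

S1: not dominated (best benefit score).
S2: not dominated (best time).
S3: not dominated (best cost).
S4: dominated by S1 (cost 77≤237, time 8≤30, benefit score 95≥43, risk 1≤10).
S5: dominated by S1 (cost 77≤118, time 8≤30, benefit score 95≥39, risk 1≤4).
S6: dominated by S1 (cost 77≤119, time 8≤13, benefit score 95≥74, risk 1≤5).
S7: dominated by S1 (cost 77≤285, time 8≤24, benefit score 95≥53, risk 1≤1).
S8: dominated by S1 (cost 77≤79, time 8≤29, benefit score 95≥42, risk 1≤6).
S9: not dominated.
S10: dominated by S1 (cost 77≤287, time 8≤26, benefit score 95≥44, risk 1≤8).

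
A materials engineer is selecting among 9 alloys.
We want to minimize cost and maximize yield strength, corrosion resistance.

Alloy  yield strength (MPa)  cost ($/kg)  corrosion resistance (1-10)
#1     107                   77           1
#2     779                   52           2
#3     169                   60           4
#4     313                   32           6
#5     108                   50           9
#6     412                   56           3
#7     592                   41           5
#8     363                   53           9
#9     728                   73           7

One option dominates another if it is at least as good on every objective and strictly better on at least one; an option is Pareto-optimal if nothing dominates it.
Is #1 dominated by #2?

#2 vs #1: yield strength 779≥107, cost 52≤77, corrosion resistance 2≥1 — #2 is at least as good on every objective with at least one strict improvement.

Yes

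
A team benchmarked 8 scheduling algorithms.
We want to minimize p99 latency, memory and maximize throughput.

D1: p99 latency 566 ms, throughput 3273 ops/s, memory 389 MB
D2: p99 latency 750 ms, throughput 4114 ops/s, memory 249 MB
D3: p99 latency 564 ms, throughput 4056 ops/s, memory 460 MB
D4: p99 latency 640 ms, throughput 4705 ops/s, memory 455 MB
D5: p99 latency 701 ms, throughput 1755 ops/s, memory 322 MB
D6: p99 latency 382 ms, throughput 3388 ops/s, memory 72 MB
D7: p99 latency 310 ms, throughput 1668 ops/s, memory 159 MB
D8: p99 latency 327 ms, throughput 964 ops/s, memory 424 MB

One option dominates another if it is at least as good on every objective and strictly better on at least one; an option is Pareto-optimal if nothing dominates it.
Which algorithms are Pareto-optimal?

D1: dominated by D6 (p99 latency 382≤566, throughput 3388≥3273, memory 72≤389).
D2: not dominated.
D3: not dominated.
D4: not dominated (best throughput).
D5: dominated by D6 (p99 latency 382≤701, throughput 3388≥1755, memory 72≤322).
D6: not dominated (best memory).
D7: not dominated (best p99 latency).
D8: dominated by D7 (p99 latency 310≤327, throughput 1668≥964, memory 159≤424).

D2, D3, D4, D6, D7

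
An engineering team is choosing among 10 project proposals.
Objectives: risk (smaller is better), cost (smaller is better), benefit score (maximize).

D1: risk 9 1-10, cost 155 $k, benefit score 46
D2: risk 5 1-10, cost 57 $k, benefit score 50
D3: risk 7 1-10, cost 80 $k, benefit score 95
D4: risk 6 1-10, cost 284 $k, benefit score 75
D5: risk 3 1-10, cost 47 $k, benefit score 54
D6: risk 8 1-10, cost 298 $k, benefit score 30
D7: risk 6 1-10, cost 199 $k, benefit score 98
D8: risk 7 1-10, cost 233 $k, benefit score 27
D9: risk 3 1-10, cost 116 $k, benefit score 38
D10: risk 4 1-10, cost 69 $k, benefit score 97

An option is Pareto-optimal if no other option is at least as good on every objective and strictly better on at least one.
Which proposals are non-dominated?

D5, D7, D10

D1: dominated by D2 (risk 5≤9, cost 57≤155, benefit score 50≥46).
D2: dominated by D5 (risk 3≤5, cost 47≤57, benefit score 54≥50).
D3: dominated by D10 (risk 4≤7, cost 69≤80, benefit score 97≥95).
D4: dominated by D7 (risk 6≤6, cost 199≤284, benefit score 98≥75).
D5: not dominated (best cost).
D6: dominated by D2 (risk 5≤8, cost 57≤298, benefit score 50≥30).
D7: not dominated (best benefit score).
D8: dominated by D2 (risk 5≤7, cost 57≤233, benefit score 50≥27).
D9: dominated by D5 (risk 3≤3, cost 47≤116, benefit score 54≥38).
D10: not dominated.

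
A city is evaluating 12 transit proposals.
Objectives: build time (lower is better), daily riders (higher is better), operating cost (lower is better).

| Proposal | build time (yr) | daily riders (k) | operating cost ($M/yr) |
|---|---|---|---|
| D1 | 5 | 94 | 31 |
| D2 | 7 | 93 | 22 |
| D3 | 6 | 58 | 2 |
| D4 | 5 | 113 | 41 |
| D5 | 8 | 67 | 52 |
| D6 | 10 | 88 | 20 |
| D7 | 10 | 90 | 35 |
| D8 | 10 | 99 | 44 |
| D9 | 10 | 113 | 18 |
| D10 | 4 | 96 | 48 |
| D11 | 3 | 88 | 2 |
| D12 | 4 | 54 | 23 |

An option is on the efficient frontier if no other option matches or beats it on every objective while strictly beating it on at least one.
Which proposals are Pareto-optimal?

D1: not dominated.
D2: not dominated.
D3: dominated by D11 (build time 3≤6, daily riders 88≥58, operating cost 2≤2).
D4: not dominated.
D5: dominated by D1 (build time 5≤8, daily riders 94≥67, operating cost 31≤52).
D6: dominated by D9 (build time 10≤10, daily riders 113≥88, operating cost 18≤20).
D7: dominated by D1 (build time 5≤10, daily riders 94≥90, operating cost 31≤35).
D8: dominated by D4 (build time 5≤10, daily riders 113≥99, operating cost 41≤44).
D9: not dominated.
D10: not dominated.
D11: not dominated (best build time).
D12: dominated by D11 (build time 3≤4, daily riders 88≥54, operating cost 2≤23).

D1, D2, D4, D9, D10, D11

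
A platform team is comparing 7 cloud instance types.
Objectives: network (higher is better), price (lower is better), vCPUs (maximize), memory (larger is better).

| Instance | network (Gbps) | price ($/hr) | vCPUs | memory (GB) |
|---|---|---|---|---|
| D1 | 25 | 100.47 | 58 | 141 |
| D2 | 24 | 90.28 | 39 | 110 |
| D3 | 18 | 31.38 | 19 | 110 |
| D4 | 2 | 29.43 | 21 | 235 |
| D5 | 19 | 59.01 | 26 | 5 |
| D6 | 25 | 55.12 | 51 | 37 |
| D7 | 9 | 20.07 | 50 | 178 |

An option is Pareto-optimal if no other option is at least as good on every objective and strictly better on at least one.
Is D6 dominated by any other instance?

No

D1: worse on price (100.47 vs 55.12).
D2: worse on network (24 vs 25).
D3: worse on network (18 vs 25).
D4: worse on network (2 vs 25).
D5: worse on network (19 vs 25).
D7: worse on network (9 vs 25).
No option is at least as good as D6 on every objective and strictly better on one.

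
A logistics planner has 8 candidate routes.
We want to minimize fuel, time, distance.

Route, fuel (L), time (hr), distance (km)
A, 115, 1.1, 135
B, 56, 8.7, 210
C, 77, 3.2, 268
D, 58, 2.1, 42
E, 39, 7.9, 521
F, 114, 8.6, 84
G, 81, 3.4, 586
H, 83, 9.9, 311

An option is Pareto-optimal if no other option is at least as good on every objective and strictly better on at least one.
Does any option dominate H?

B vs H: fuel 56≤83, time 8.7≤9.9, distance 210≤311 — B is at least as good on every objective and strictly better on at least one, so B dominates H.

Yes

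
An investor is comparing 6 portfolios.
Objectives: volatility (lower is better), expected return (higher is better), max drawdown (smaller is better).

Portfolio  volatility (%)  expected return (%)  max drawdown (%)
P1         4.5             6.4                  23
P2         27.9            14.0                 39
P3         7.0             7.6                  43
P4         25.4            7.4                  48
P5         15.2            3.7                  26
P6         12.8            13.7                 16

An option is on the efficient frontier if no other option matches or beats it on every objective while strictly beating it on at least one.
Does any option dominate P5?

Yes

P1 vs P5: volatility 4.5≤15.2, expected return 6.4≥3.7, max drawdown 23≤26 — P1 is at least as good on every objective and strictly better on at least one, so P1 dominates P5.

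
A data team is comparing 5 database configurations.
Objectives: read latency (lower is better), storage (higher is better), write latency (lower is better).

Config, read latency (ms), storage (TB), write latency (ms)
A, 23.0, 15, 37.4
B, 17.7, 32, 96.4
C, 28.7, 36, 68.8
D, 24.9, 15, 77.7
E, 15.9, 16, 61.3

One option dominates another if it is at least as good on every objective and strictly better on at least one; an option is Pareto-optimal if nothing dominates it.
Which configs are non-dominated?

A, B, C, E

A: not dominated (best write latency).
B: not dominated.
C: not dominated (best storage).
D: dominated by A (read latency 23.0≤24.9, storage 15≥15, write latency 37.4≤77.7).
E: not dominated (best read latency).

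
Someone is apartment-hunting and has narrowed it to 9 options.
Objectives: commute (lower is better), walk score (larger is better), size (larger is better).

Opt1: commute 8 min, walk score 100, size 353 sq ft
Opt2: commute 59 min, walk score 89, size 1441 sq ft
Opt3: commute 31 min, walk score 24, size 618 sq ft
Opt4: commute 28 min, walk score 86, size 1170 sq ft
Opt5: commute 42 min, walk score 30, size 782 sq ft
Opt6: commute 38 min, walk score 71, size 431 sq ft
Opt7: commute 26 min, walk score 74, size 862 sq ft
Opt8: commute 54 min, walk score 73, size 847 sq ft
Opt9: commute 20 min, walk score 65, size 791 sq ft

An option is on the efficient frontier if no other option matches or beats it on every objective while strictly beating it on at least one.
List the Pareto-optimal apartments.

Opt1, Opt2, Opt4, Opt7, Opt9

Opt1: not dominated (best commute).
Opt2: not dominated (best size).
Opt3: dominated by Opt4 (commute 28≤31, walk score 86≥24, size 1170≥618).
Opt4: not dominated.
Opt5: dominated by Opt4 (commute 28≤42, walk score 86≥30, size 1170≥782).
Opt6: dominated by Opt4 (commute 28≤38, walk score 86≥71, size 1170≥431).
Opt7: not dominated.
Opt8: dominated by Opt4 (commute 28≤54, walk score 86≥73, size 1170≥847).
Opt9: not dominated.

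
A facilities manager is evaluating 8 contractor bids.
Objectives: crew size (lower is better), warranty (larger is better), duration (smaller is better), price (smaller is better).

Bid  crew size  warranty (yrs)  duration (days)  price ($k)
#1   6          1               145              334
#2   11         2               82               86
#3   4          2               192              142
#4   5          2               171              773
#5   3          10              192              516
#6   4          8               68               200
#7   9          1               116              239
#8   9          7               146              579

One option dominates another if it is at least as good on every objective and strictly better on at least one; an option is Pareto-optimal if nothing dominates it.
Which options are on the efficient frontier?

#2, #3, #5, #6

#1: dominated by #6 (crew size 4≤6, warranty 8≥1, duration 68≤145, price 200≤334).
#2: not dominated (best price).
#3: not dominated.
#4: dominated by #6 (crew size 4≤5, warranty 8≥2, duration 68≤171, price 200≤773).
#5: not dominated (best crew size).
#6: not dominated (best duration).
#7: dominated by #6 (crew size 4≤9, warranty 8≥1, duration 68≤116, price 200≤239).
#8: dominated by #6 (crew size 4≤9, warranty 8≥7, duration 68≤146, price 200≤579).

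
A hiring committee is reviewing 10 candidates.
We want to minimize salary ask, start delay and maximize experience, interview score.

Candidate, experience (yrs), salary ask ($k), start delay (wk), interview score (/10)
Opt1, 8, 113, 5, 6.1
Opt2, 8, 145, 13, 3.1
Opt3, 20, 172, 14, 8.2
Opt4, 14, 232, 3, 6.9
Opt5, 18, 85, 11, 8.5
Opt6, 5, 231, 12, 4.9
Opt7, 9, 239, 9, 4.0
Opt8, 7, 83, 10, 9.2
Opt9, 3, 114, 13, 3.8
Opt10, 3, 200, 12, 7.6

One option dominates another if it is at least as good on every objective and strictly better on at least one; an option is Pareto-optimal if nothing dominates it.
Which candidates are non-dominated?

Opt1: not dominated.
Opt2: dominated by Opt1 (experience 8≥8, salary ask 113≤145, start delay 5≤13, interview score 6.1≥3.1).
Opt3: not dominated (best experience).
Opt4: not dominated (best start delay).
Opt5: not dominated.
Opt6: dominated by Opt1 (experience 8≥5, salary ask 113≤231, start delay 5≤12, interview score 6.1≥4.9).
Opt7: dominated by Opt4 (experience 14≥9, salary ask 232≤239, start delay 3≤9, interview score 6.9≥4.0).
Opt8: not dominated (best salary ask).
Opt9: dominated by Opt1 (experience 8≥3, salary ask 113≤114, start delay 5≤13, interview score 6.1≥3.8).
Opt10: dominated by Opt5 (experience 18≥3, salary ask 85≤200, start delay 11≤12, interview score 8.5≥7.6).

Opt1, Opt3, Opt4, Opt5, Opt8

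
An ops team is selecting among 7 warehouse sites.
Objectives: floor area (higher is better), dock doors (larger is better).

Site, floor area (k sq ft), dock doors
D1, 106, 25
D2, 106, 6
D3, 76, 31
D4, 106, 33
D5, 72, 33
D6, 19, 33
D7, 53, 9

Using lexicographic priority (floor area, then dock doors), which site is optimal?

First maximize floor area: best is 106, kept {D1, D2, D4}.
Then maximize dock doors: best is 33, kept {D4}.

D4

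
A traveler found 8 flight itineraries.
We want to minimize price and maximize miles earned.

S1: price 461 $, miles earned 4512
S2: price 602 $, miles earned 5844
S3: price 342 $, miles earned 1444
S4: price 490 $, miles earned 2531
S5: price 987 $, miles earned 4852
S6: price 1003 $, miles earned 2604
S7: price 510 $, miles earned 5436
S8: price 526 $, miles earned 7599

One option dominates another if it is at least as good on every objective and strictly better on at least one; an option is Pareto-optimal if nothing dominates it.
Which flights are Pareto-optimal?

S1, S3, S7, S8

S1: not dominated.
S2: dominated by S8 (price 526≤602, miles earned 7599≥5844).
S3: not dominated (best price).
S4: dominated by S1 (price 461≤490, miles earned 4512≥2531).
S5: dominated by S2 (price 602≤987, miles earned 5844≥4852).
S6: dominated by S1 (price 461≤1003, miles earned 4512≥2604).
S7: not dominated.
S8: not dominated (best miles earned).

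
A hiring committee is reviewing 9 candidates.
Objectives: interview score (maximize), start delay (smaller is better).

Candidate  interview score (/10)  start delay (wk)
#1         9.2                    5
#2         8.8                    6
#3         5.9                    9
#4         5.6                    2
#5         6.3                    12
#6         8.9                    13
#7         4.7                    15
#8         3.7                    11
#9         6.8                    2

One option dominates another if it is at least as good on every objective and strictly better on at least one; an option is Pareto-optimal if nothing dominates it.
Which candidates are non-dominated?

#1: not dominated (best interview score).
#2: dominated by #1 (interview score 9.2≥8.8, start delay 5≤6).
#3: dominated by #1 (interview score 9.2≥5.9, start delay 5≤9).
#4: dominated by #9 (interview score 6.8≥5.6, start delay 2≤2).
#5: dominated by #1 (interview score 9.2≥6.3, start delay 5≤12).
#6: dominated by #1 (interview score 9.2≥8.9, start delay 5≤13).
#7: dominated by #1 (interview score 9.2≥4.7, start delay 5≤15).
#8: dominated by #1 (interview score 9.2≥3.7, start delay 5≤11).
#9: not dominated.

#1, #9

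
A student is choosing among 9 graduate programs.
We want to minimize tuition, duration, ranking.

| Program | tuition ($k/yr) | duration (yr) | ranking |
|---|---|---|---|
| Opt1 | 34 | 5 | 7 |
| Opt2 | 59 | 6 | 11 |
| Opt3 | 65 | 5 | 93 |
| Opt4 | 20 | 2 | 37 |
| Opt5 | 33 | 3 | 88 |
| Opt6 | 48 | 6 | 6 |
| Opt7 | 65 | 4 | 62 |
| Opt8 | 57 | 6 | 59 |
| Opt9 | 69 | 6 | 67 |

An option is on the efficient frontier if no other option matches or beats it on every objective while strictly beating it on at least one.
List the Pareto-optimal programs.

Opt1: not dominated.
Opt2: dominated by Opt1 (tuition 34≤59, duration 5≤6, ranking 7≤11).
Opt3: dominated by Opt1 (tuition 34≤65, duration 5≤5, ranking 7≤93).
Opt4: not dominated (best tuition).
Opt5: dominated by Opt4 (tuition 20≤33, duration 2≤3, ranking 37≤88).
Opt6: not dominated (best ranking).
Opt7: dominated by Opt4 (tuition 20≤65, duration 2≤4, ranking 37≤62).
Opt8: dominated by Opt1 (tuition 34≤57, duration 5≤6, ranking 7≤59).
Opt9: dominated by Opt1 (tuition 34≤69, duration 5≤6, ranking 7≤67).

Opt1, Opt4, Opt6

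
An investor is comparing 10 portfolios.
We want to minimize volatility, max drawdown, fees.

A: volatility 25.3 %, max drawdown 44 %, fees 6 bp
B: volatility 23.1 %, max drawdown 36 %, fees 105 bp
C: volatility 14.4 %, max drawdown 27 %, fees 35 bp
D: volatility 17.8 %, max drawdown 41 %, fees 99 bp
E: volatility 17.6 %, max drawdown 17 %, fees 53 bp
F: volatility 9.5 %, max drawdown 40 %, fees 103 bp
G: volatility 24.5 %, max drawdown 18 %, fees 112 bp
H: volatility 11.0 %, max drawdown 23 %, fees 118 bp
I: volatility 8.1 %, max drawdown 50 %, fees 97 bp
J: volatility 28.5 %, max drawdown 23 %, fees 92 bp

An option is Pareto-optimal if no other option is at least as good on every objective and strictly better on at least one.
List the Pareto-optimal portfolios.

A: not dominated (best fees).
B: dominated by C (volatility 14.4≤23.1, max drawdown 27≤36, fees 35≤105).
C: not dominated.
D: dominated by C (volatility 14.4≤17.8, max drawdown 27≤41, fees 35≤99).
E: not dominated (best max drawdown).
F: not dominated.
G: dominated by E (volatility 17.6≤24.5, max drawdown 17≤18, fees 53≤112).
H: not dominated.
I: not dominated (best volatility).
J: dominated by E (volatility 17.6≤28.5, max drawdown 17≤23, fees 53≤92).

A, C, E, F, H, I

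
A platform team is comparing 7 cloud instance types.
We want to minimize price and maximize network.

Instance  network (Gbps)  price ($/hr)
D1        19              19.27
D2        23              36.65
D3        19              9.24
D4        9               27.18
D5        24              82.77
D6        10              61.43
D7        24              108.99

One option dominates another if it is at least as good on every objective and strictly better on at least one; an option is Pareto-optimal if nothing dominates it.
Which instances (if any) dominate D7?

D5: network 24≥24, price 82.77≤108.99 — dominates D7.
Others (D1, D2, D3, D4, D6) are each worse than D7 on at least one objective.

D5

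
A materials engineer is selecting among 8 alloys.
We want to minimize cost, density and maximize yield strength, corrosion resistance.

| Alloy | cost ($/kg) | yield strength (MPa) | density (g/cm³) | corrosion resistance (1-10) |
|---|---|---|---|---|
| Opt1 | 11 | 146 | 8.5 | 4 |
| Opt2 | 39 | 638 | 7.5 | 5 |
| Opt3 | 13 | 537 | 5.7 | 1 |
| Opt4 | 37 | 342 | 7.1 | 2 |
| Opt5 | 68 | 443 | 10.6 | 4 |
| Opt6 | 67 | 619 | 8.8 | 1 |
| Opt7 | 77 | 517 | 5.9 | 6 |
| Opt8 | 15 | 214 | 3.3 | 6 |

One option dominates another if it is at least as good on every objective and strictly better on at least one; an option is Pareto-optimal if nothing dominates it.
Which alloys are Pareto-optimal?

Opt1: not dominated (best cost).
Opt2: not dominated (best yield strength).
Opt3: not dominated.
Opt4: not dominated.
Opt5: dominated by Opt2 (cost 39≤68, yield strength 638≥443, density 7.5≤10.6, corrosion resistance 5≥4).
Opt6: dominated by Opt2 (cost 39≤67, yield strength 638≥619, density 7.5≤8.8, corrosion resistance 5≥1).
Opt7: not dominated.
Opt8: not dominated (best density).

Opt1, Opt2, Opt3, Opt4, Opt7, Opt8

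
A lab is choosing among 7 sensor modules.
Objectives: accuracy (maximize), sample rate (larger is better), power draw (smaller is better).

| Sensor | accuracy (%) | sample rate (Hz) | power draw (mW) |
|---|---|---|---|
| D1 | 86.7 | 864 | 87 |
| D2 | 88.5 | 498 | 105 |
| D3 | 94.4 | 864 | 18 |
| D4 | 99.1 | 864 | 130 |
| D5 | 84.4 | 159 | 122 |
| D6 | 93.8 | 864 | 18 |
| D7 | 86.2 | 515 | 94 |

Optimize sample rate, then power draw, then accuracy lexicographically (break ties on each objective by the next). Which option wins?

First maximize sample rate: best is 864, kept {D1, D3, D4, D6}.
Then minimize power draw: best is 18, kept {D3, D6}.
Then maximize accuracy: best is 94.4, kept {D3}.

D3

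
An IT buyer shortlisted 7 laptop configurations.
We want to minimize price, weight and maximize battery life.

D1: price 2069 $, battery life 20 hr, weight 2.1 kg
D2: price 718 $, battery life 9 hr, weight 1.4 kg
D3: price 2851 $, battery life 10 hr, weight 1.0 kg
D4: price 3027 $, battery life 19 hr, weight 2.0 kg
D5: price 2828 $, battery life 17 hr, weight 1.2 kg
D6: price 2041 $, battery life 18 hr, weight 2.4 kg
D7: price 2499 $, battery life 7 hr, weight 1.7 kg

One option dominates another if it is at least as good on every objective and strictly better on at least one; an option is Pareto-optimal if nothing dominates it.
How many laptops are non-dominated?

6

D1: not dominated (best battery life).
D2: not dominated (best price).
D3: not dominated (best weight).
D4: not dominated.
D5: not dominated.
D6: not dominated.
D7: dominated by D2 (price 718≤2499, battery life 9≥7, weight 1.4≤1.7).
Pareto-optimal: D1, D2, D3, D4, D5, D6 → 6.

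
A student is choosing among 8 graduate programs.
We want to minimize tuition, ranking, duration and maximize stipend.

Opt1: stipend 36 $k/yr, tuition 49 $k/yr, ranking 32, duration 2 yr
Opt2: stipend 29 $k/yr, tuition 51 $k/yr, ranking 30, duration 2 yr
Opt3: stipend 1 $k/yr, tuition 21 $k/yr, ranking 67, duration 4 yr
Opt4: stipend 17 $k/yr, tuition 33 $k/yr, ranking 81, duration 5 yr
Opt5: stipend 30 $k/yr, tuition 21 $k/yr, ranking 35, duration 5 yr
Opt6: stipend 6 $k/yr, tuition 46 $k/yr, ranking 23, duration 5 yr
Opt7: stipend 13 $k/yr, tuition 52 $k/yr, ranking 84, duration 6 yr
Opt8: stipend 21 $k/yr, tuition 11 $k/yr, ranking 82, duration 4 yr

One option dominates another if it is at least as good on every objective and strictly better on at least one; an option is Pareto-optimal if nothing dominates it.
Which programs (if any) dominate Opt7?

Opt1: stipend 36≥13, tuition 49≤52, ranking 32≤84, duration 2≤6 — dominates Opt7.
Opt2: stipend 29≥13, tuition 51≤52, ranking 30≤84, duration 2≤6 — dominates Opt7.
Opt4: stipend 17≥13, tuition 33≤52, ranking 81≤84, duration 5≤6 — dominates Opt7.
Opt5: stipend 30≥13, tuition 21≤52, ranking 35≤84, duration 5≤6 — dominates Opt7.
Opt8: stipend 21≥13, tuition 11≤52, ranking 82≤84, duration 4≤6 — dominates Opt7.
Others (Opt3, Opt6) are each worse than Opt7 on at least one objective.

Opt1, Opt2, Opt4, Opt5, Opt8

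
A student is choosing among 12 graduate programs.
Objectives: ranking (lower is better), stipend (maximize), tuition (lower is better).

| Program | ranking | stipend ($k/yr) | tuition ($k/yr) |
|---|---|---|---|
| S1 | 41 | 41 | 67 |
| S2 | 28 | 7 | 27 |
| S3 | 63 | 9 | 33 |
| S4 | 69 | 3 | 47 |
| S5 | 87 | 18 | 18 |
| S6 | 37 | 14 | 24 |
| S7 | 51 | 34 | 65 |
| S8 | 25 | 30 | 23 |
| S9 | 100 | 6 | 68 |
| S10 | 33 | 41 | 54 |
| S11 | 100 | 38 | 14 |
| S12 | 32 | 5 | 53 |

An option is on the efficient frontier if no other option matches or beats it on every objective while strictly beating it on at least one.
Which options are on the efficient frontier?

S5, S8, S10, S11

S1: dominated by S10 (ranking 33≤41, stipend 41≥41, tuition 54≤67).
S2: dominated by S8 (ranking 25≤28, stipend 30≥7, tuition 23≤27).
S3: dominated by S6 (ranking 37≤63, stipend 14≥9, tuition 24≤33).
S4: dominated by S2 (ranking 28≤69, stipend 7≥3, tuition 27≤47).
S5: not dominated.
S6: dominated by S8 (ranking 25≤37, stipend 30≥14, tuition 23≤24).
S7: dominated by S10 (ranking 33≤51, stipend 41≥34, tuition 54≤65).
S8: not dominated (best ranking).
S9: dominated by S1 (ranking 41≤100, stipend 41≥6, tuition 67≤68).
S10: not dominated.
S11: not dominated (best tuition).
S12: dominated by S2 (ranking 28≤32, stipend 7≥5, tuition 27≤53).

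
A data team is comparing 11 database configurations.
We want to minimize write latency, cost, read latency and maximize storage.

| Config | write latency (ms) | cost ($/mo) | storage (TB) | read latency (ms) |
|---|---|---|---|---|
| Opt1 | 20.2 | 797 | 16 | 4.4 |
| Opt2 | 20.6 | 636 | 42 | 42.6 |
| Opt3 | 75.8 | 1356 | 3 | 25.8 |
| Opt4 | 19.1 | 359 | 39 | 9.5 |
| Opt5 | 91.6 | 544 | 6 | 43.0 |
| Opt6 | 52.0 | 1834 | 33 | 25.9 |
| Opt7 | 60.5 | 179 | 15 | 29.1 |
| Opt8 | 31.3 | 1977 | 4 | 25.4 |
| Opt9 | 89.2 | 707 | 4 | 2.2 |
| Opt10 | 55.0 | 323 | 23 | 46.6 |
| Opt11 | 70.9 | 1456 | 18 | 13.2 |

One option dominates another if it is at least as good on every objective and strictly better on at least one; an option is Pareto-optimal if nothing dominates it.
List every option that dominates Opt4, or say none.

none

Opt1: worse on write latency (20.2 vs 19.1).
Opt2: worse on write latency (20.6 vs 19.1).
Opt3: worse on write latency (75.8 vs 19.1).
Opt5: worse on write latency (91.6 vs 19.1).
Opt6: worse on write latency (52.0 vs 19.1).
Opt7: worse on write latency (60.5 vs 19.1).
Opt8: worse on write latency (31.3 vs 19.1).
Opt9: worse on write latency (89.2 vs 19.1).
Opt10: worse on write latency (55.0 vs 19.1).
Opt11: worse on write latency (70.9 vs 19.1).
No option dominates Opt4.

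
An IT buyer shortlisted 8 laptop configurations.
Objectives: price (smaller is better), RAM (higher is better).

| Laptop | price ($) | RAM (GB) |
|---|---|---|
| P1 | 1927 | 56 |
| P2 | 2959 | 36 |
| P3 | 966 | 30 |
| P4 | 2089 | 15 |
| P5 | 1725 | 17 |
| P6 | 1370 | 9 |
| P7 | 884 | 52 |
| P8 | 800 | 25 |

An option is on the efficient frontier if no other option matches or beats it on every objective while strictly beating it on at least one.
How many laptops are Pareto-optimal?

3

P1: not dominated (best RAM).
P2: dominated by P1 (price 1927≤2959, RAM 56≥36).
P3: dominated by P7 (price 884≤966, RAM 52≥30).
P4: dominated by P1 (price 1927≤2089, RAM 56≥15).
P5: dominated by P3 (price 966≤1725, RAM 30≥17).
P6: dominated by P3 (price 966≤1370, RAM 30≥9).
P7: not dominated.
P8: not dominated (best price).
Pareto-optimal: P1, P7, P8 → 3.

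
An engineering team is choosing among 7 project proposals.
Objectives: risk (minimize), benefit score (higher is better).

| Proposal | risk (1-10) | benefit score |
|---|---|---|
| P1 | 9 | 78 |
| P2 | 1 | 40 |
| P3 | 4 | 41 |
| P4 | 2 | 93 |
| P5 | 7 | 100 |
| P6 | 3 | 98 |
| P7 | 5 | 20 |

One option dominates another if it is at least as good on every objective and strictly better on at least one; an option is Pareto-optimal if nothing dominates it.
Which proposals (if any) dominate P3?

P4, P6

P4: risk 2≤4, benefit score 93≥41 — dominates P3.
P6: risk 3≤4, benefit score 98≥41 — dominates P3.
Others (P1, P2, P5, P7) are each worse than P3 on at least one objective.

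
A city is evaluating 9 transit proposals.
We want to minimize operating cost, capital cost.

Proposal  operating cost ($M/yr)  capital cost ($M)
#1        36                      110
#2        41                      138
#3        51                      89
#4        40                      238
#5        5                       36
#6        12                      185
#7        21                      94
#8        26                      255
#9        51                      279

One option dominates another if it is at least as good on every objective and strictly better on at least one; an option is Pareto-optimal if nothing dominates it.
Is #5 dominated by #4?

No

#4 vs #5: #4 is worse on operating cost (40 vs 5), so it does not dominate #5.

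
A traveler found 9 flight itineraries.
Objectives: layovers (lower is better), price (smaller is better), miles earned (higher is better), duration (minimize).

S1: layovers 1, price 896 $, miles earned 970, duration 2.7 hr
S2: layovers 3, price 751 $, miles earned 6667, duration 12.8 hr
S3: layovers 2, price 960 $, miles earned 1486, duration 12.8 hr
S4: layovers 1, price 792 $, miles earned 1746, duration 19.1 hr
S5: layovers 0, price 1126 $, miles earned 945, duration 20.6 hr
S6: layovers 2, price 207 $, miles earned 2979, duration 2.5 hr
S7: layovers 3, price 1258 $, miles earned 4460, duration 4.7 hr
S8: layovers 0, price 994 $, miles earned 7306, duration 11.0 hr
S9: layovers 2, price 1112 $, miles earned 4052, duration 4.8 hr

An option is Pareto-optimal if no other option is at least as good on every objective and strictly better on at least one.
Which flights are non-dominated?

S1: not dominated.
S2: not dominated.
S3: dominated by S6 (layovers 2≤2, price 207≤960, miles earned 2979≥1486, duration 2.5≤12.8).
S4: not dominated.
S5: dominated by S8 (layovers 0≤0, price 994≤1126, miles earned 7306≥945, duration 11.0≤20.6).
S6: not dominated (best price).
S7: not dominated.
S8: not dominated (best miles earned).
S9: not dominated.

S1, S2, S4, S6, S7, S8, S9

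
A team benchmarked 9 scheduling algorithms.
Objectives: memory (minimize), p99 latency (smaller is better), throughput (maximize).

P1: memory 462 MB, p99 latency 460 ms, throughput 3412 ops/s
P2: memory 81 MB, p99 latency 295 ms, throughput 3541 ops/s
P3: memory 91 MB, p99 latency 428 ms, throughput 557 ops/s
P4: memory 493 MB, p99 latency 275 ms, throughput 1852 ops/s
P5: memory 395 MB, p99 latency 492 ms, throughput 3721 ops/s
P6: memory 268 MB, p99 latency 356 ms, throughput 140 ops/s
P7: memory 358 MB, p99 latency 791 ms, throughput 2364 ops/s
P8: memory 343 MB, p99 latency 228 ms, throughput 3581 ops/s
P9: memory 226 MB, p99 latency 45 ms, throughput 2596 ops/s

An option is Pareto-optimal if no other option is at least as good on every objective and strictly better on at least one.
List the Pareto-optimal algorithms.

P2, P5, P8, P9

P1: dominated by P2 (memory 81≤462, p99 latency 295≤460, throughput 3541≥3412).
P2: not dominated (best memory).
P3: dominated by P2 (memory 81≤91, p99 latency 295≤428, throughput 3541≥557).
P4: dominated by P8 (memory 343≤493, p99 latency 228≤275, throughput 3581≥1852).
P5: not dominated (best throughput).
P6: dominated by P2 (memory 81≤268, p99 latency 295≤356, throughput 3541≥140).
P7: dominated by P2 (memory 81≤358, p99 latency 295≤791, throughput 3541≥2364).
P8: not dominated.
P9: not dominated (best p99 latency).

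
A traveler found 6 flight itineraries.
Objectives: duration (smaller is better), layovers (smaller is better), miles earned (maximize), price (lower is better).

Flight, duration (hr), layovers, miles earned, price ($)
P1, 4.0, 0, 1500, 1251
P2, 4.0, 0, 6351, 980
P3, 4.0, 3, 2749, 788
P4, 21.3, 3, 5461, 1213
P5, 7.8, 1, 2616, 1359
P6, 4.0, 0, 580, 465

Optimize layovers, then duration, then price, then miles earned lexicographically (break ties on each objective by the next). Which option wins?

First minimize layovers: best is 0, kept {P1, P2, P6}.
Then minimize duration: best is 4.0, kept {P1, P2, P6}.
Then minimize price: best is 465, kept {P6}.

P6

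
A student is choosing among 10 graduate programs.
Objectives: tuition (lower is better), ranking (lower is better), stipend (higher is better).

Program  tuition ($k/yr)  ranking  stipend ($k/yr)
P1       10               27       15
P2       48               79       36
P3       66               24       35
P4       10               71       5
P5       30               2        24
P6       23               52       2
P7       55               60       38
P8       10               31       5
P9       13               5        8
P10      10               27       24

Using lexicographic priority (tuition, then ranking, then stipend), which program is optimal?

P10

First minimize tuition: best is 10, kept {P1, P4, P8, P10}.
Then minimize ranking: best is 27, kept {P1, P10}.
Then maximize stipend: best is 24, kept {P10}.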